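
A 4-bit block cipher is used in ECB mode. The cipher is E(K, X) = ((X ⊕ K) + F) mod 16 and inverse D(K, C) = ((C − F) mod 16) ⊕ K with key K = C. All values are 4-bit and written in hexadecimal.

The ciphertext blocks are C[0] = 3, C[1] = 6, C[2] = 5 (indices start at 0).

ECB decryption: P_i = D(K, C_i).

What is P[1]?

P[1] = B

P[1]: D(K, 6) = B.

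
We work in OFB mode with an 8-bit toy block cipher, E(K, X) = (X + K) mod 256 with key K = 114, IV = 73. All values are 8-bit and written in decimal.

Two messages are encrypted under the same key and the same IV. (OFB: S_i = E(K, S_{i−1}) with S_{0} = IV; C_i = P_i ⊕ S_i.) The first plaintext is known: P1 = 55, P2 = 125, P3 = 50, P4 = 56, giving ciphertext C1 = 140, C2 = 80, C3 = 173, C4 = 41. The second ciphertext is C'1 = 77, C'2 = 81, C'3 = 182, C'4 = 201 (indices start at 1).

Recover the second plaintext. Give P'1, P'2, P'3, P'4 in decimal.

In OFB with a reused IV, both messages share the same keystream S_i, so C_i ⊕ C'_i = P_i ⊕ P'_i and thus P'_i = P_i ⊕ C_i ⊕ C'_i.
P'1: 55 ⊕ 140 ⊕ 77 = 246.
P'2: 125 ⊕ 80 ⊕ 81 = 124.
P'3: 50 ⊕ 173 ⊕ 182 = 41.
P'4: 56 ⊕ 41 ⊕ 201 = 216.

P'1 = 246, P'2 = 124, P'3 = 41, P'4 = 216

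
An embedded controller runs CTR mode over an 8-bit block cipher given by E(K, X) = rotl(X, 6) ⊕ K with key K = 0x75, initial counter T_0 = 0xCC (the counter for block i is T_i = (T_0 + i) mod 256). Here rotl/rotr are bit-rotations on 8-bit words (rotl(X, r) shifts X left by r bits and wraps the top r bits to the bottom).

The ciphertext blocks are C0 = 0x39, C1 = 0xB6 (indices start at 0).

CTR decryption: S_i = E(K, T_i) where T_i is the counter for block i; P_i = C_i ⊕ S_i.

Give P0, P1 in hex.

P0: T = 0xCC, S = E(K, T) = 0x46; 0x39 ⊕ 0x46 = 0x7F.
P1: T = 0xCD, S = E(K, T) = 0x06; 0xB6 ⊕ 0x06 = 0xB0.

P0 = 0x7F, P1 = 0xB0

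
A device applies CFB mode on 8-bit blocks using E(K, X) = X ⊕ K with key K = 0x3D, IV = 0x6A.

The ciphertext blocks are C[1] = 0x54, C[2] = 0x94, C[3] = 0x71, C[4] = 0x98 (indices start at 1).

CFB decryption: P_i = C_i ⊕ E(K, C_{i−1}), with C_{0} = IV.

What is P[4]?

P[4]: E(K, 0x71) = 0x4C; 0x98 ⊕ 0x4C = 0xD4.

P[4] = 0xD4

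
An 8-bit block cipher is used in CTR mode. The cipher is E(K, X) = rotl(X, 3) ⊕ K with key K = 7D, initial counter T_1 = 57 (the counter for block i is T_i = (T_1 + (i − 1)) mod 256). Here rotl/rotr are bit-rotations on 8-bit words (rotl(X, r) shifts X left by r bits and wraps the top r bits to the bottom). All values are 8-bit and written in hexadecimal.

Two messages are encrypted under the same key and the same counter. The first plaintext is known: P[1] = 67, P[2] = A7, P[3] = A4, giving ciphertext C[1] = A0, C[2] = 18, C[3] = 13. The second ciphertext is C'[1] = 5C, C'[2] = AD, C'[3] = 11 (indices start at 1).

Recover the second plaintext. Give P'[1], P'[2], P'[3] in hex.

P'[1] = 9B, P'[2] = 12, P'[3] = A6

In CTR with a reused counter, both messages share the same keystream S_i, so C_i ⊕ C'_i = P_i ⊕ P'_i and thus P'_i = P_i ⊕ C_i ⊕ C'_i.
P'[1]: 67 ⊕ A0 ⊕ 5C = 9B.
P'[2]: A7 ⊕ 18 ⊕ AD = 12.
P'[3]: A4 ⊕ 13 ⊕ 11 = A6.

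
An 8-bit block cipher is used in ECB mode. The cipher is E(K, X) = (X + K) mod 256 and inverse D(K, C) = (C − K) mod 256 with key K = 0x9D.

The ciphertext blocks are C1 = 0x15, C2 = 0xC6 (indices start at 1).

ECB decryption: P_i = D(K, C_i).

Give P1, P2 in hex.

P1: D(K, 0x15) = 0x78.
P2: D(K, 0xC6) = 0x29.

P1 = 0x78, P2 = 0x29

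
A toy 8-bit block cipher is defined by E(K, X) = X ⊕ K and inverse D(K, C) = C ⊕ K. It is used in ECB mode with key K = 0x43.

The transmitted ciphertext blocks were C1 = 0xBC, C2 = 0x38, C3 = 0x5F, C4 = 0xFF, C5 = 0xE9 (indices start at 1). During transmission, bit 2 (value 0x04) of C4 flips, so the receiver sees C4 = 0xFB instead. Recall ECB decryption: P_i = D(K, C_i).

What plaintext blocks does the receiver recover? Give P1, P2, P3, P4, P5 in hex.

P1 = 0xFF, P2 = 0x7B, P3 = 0x1C, P4 = 0xB8, P5 = 0xAA

Only C4 changed, to 0xFB. In ECB, a change in C_i affects only P_i. Decrypting the received ciphertext:
P1: D(K, 0xBC) = 0xFF.
P2: D(K, 0x38) = 0x7B.
P3: D(K, 0x5F) = 0x1C.
P4: D(K, 0xFB) = 0xB8.
P5: D(K, 0xE9) = 0xAA.
Blocks that differ from the original plaintext: P4.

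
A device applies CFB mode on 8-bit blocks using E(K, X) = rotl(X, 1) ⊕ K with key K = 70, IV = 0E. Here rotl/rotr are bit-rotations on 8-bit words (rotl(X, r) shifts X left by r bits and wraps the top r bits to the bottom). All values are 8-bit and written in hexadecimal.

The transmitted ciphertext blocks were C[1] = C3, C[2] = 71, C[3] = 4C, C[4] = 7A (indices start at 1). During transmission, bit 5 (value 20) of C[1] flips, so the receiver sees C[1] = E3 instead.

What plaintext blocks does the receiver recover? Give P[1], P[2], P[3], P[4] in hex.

CFB decryption: P_i = C_i ⊕ E(K, C_{i−1}), with C_{0} = IV.
Only C[1] changed, to E3. In CFB, a change in C_i flips the same bit in P_i and garbles P_{i+1}. Decrypting the received ciphertext:
P[1]: E(K, 0E) = 6C; E3 ⊕ 6C = 8F.
P[2]: E(K, E3) = B7; 71 ⊕ B7 = C6.
P[3]: E(K, 71) = 92; 4C ⊕ 92 = DE.
P[4]: E(K, 4C) = E8; 7A ⊕ E8 = 92.
Blocks that differ from the original plaintext: P[1], P[2].

P[1] = 8F, P[2] = C6, P[3] = DE, P[4] = 92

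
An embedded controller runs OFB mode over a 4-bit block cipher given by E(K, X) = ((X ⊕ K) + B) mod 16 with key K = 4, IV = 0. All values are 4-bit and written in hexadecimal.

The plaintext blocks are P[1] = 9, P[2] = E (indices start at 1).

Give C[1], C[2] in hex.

C[1] = 6, C[2] = 8

OFB encryption: S_i = E(K, S_{i−1}) with S_{0} = IV; C_i = P_i ⊕ S_i.
C[1]: S = E(K, 0) = F; 9 ⊕ F = 6.
C[2]: S = E(K, F) = 6; E ⊕ 6 = 8.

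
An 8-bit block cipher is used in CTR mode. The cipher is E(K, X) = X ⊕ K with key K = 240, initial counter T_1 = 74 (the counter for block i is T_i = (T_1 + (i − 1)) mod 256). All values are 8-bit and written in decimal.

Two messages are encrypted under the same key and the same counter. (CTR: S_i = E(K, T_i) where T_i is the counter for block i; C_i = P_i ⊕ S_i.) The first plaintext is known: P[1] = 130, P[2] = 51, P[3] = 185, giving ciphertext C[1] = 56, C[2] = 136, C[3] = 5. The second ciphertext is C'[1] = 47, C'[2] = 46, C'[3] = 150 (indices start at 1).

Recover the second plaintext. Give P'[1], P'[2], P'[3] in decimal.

In CTR with a reused counter, both messages share the same keystream S_i, so C_i ⊕ C'_i = P_i ⊕ P'_i and thus P'_i = P_i ⊕ C_i ⊕ C'_i.
P'[1]: 130 ⊕ 56 ⊕ 47 = 149.
P'[2]: 51 ⊕ 136 ⊕ 46 = 149.
P'[3]: 185 ⊕ 5 ⊕ 150 = 42.

P'[1] = 149, P'[2] = 149, P'[3] = 42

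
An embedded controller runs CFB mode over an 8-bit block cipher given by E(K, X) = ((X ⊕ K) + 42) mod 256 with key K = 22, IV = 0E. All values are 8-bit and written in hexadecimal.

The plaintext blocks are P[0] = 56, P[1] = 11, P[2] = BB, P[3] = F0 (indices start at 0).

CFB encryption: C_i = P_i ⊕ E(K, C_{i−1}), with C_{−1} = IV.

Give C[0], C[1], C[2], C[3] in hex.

C[0] = 38, C[1] = 4D, C[2] = 0A, C[3] = 9A

C[0]: E(K, 0E) = 6E; 56 ⊕ 6E = 38.
C[1]: E(K, 38) = 5C; 11 ⊕ 5C = 4D.
C[2]: E(K, 4D) = B1; BB ⊕ B1 = 0A.
C[3]: E(K, 0A) = 6A; F0 ⊕ 6A = 9A.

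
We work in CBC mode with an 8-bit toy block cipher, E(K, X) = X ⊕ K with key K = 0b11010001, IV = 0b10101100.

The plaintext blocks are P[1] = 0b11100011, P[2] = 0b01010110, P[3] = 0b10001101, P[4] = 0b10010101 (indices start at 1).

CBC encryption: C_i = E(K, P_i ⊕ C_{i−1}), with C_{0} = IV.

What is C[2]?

C[1]: P[1] ⊕ 0b10101100 = 0b01001111; E(K, 0b01001111) = 0b10011110.
C[2]: P[2] ⊕ 0b10011110 = 0b11001000; E(K, 0b11001000) = 0b00011001.

C[2] = 0b00011001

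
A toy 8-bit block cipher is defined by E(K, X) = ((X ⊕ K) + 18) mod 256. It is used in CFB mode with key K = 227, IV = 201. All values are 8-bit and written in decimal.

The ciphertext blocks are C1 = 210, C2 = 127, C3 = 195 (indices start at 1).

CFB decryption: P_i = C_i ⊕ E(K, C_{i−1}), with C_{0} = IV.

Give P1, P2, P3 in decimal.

P1 = 238, P2 = 60, P3 = 109

P1: E(K, 201) = 60; 210 ⊕ 60 = 238.
P2: E(K, 210) = 67; 127 ⊕ 67 = 60.
P3: E(K, 127) = 174; 195 ⊕ 174 = 109.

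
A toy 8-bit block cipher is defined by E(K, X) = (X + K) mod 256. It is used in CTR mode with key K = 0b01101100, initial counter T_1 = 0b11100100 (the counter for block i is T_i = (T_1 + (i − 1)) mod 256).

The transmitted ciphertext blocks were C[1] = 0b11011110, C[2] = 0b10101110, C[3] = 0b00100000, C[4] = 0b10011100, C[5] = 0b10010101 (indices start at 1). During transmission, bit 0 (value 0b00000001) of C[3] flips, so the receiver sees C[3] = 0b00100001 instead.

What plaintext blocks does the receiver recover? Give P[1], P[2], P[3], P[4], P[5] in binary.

CTR decryption: S_i = E(K, T_i) where T_i is the counter for block i; P_i = C_i ⊕ S_i.
Only C[3] changed, to 0b00100001. In CTR, a change in C_i flips the same bit in P_i only; the keystream is unaffected. Decrypting the received ciphertext:
P[1]: T = 0b11100100, S = E(K, T) = 0b01010000; 0b11011110 ⊕ 0b01010000 = 0b10001110.
P[2]: T = 0b11100101, S = E(K, T) = 0b01010001; 0b10101110 ⊕ 0b01010001 = 0b11111111.
P[3]: T = 0b11100110, S = E(K, T) = 0b01010010; 0b00100001 ⊕ 0b01010010 = 0b01110011.
P[4]: T = 0b11100111, S = E(K, T) = 0b01010011; 0b10011100 ⊕ 0b01010011 = 0b11001111.
P[5]: T = 0b11101000, S = E(K, T) = 0b01010100; 0b10010101 ⊕ 0b01010100 = 0b11000001.
Blocks that differ from the original plaintext: P[3].

P[1] = 0b10001110, P[2] = 0b11111111, P[3] = 0b01110011, P[4] = 0b11001111, P[5] = 0b11000001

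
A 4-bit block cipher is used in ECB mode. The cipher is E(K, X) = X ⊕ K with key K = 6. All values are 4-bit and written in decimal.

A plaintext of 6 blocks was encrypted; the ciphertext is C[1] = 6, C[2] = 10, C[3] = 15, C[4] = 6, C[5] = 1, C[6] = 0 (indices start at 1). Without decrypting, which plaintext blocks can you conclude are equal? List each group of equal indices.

P[1] = P[4]

ECB encrypts each block independently with the same key, so equal ciphertext blocks imply equal plaintext blocks.
C[1] = C[4] = 6, so P[1] = P[4].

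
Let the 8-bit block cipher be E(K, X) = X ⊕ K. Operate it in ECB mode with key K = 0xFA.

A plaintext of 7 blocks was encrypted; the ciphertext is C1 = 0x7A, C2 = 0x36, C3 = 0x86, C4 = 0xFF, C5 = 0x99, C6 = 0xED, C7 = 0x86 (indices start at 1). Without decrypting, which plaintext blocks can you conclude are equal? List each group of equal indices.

ECB encrypts each block independently with the same key, so equal ciphertext blocks imply equal plaintext blocks.
C3 = C7 = 0x86, so P3 = P7.

P3 = P7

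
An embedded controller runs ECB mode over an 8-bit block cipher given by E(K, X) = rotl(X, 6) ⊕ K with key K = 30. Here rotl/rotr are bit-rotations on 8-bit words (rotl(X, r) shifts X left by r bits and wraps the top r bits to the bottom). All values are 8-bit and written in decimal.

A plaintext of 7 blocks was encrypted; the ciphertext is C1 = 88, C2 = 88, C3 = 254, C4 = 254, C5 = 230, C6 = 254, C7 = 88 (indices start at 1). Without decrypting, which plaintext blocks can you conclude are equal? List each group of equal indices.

ECB encrypts each block independently with the same key, so equal ciphertext blocks imply equal plaintext blocks.
C1 = C2 = C7 = 88, so P1 = P2 = P7.
C3 = C4 = C6 = 254, so P3 = P4 = P6.

P1 = P2 = P7; P3 = P4 = P6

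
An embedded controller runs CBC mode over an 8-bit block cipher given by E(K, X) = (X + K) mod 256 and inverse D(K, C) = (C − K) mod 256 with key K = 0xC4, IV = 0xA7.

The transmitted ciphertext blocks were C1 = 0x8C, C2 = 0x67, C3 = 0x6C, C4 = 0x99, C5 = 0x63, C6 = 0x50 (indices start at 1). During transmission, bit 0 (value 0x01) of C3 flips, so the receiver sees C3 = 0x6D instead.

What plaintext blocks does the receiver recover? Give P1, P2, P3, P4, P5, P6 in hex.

P1 = 0x6F, P2 = 0x2F, P3 = 0xCE, P4 = 0xB8, P5 = 0x06, P6 = 0xEF

CBC decryption: P_i = D(K, C_i) ⊕ C_{i−1}, with C_{0} = IV.
Only C3 changed, to 0x6D. In CBC, a change in C_i garbles P_i and flips the same bit in P_{i+1}. Decrypting the received ciphertext:
P1: D(K, 0x8C) = 0xC8; 0xC8 ⊕ 0xA7 = 0x6F.
P2: D(K, 0x67) = 0xA3; 0xA3 ⊕ 0x8C = 0x2F.
P3: D(K, 0x6D) = 0xA9; 0xA9 ⊕ 0x67 = 0xCE.
P4: D(K, 0x99) = 0xD5; 0xD5 ⊕ 0x6D = 0xB8.
P5: D(K, 0x63) = 0x9F; 0x9F ⊕ 0x99 = 0x06.
P6: D(K, 0x50) = 0x8C; 0x8C ⊕ 0x63 = 0xEF.
Blocks that differ from the original plaintext: P3, P4.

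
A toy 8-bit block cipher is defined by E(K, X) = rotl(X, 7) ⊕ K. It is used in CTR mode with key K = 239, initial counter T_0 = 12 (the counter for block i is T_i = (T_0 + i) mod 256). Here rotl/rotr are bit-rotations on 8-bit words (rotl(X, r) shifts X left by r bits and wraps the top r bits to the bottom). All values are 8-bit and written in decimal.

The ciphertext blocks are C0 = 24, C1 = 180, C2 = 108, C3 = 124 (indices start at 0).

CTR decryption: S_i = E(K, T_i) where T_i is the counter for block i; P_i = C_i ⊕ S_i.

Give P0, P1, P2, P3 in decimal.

P0 = 241, P1 = 221, P2 = 132, P3 = 20

P0: T = 12, S = E(K, T) = 233; 24 ⊕ 233 = 241.
P1: T = 13, S = E(K, T) = 105; 180 ⊕ 105 = 221.
P2: T = 14, S = E(K, T) = 232; 108 ⊕ 232 = 132.
P3: T = 15, S = E(K, T) = 104; 124 ⊕ 104 = 20.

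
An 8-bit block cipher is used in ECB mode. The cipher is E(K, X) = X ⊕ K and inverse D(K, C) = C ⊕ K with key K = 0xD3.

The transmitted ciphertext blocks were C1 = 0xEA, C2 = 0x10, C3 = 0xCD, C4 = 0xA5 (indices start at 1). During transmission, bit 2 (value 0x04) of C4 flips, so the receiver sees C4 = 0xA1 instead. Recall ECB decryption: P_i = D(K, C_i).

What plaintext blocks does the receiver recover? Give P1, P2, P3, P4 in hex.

Only C4 changed, to 0xA1. In ECB, a change in C_i affects only P_i. Decrypting the received ciphertext:
P1: D(K, 0xEA) = 0x39.
P2: D(K, 0x10) = 0xC3.
P3: D(K, 0xCD) = 0x1E.
P4: D(K, 0xA1) = 0x72.
Blocks that differ from the original plaintext: P4.

P1 = 0x39, P2 = 0xC3, P3 = 0x1E, P4 = 0x72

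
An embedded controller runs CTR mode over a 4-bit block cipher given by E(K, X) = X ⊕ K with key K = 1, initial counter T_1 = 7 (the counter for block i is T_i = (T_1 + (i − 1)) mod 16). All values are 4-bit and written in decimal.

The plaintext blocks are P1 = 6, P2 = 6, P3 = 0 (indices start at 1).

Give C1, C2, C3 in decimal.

CTR encryption: S_i = E(K, T_i) where T_i is the counter for block i; C_i = P_i ⊕ S_i.
C1: T = 7, S = E(K, T) = 6; 6 ⊕ 6 = 0.
C2: T = 8, S = E(K, T) = 9; 6 ⊕ 9 = 15.
C3: T = 9, S = E(K, T) = 8; 0 ⊕ 8 = 8.

C1 = 0, C2 = 15, C3 = 8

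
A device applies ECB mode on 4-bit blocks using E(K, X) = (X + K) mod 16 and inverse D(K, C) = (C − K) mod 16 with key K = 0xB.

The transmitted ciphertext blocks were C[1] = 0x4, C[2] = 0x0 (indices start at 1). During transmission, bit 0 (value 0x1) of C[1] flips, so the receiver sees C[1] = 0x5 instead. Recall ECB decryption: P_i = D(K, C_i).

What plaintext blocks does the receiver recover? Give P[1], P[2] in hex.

Only C[1] changed, to 0x5. In ECB, a change in C_i affects only P_i. Decrypting the received ciphertext:
P[1]: D(K, 0x5) = 0xA.
P[2]: D(K, 0x0) = 0x5.
Blocks that differ from the original plaintext: P[1].

P[1] = 0xA, P[2] = 0x5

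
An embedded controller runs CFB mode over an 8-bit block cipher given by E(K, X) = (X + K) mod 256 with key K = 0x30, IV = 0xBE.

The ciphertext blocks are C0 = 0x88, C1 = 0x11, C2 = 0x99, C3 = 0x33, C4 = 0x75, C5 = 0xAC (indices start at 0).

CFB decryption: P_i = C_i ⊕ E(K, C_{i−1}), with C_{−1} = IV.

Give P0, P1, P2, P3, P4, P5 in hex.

P0 = 0x66, P1 = 0xA9, P2 = 0xD8, P3 = 0xFA, P4 = 0x16, P5 = 0x09

P0: E(K, 0xBE) = 0xEE; 0x88 ⊕ 0xEE = 0x66.
P1: E(K, 0x88) = 0xB8; 0x11 ⊕ 0xB8 = 0xA9.
P2: E(K, 0x11) = 0x41; 0x99 ⊕ 0x41 = 0xD8.
P3: E(K, 0x99) = 0xC9; 0x33 ⊕ 0xC9 = 0xFA.
P4: E(K, 0x33) = 0x63; 0x75 ⊕ 0x63 = 0x16.
P5: E(K, 0x75) = 0xA5; 0xAC ⊕ 0xA5 = 0x09.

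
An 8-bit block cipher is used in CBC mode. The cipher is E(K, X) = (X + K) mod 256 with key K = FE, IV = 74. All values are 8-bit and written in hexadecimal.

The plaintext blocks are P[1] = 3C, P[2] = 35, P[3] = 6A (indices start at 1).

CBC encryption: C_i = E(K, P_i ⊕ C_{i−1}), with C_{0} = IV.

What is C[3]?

C[1]: P[1] ⊕ 74 = 48; E(K, 48) = 46.
C[2]: P[2] ⊕ 46 = 73; E(K, 73) = 71.
C[3]: P[3] ⊕ 71 = 1B; E(K, 1B) = 19.

C[3] = 19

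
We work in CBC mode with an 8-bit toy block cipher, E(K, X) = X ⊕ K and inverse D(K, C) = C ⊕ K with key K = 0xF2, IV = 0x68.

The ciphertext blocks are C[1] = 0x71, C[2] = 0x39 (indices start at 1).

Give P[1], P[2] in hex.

P[1] = 0xEB, P[2] = 0xBA

CBC decryption: P_i = D(K, C_i) ⊕ C_{i−1}, with C_{0} = IV.
P[1]: D(K, 0x71) = 0x83; 0x83 ⊕ 0x68 = 0xEB.
P[2]: D(K, 0x39) = 0xCB; 0xCB ⊕ 0x71 = 0xBA.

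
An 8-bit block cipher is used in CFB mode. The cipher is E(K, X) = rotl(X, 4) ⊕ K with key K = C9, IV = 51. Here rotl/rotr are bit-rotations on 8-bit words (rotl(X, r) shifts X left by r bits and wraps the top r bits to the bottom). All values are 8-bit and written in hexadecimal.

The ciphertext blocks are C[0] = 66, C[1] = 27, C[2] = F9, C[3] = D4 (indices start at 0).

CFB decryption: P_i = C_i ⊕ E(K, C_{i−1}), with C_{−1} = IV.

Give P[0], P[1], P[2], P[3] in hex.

P[0]: E(K, 51) = DC; 66 ⊕ DC = BA.
P[1]: E(K, 66) = AF; 27 ⊕ AF = 88.
P[2]: E(K, 27) = BB; F9 ⊕ BB = 42.
P[3]: E(K, F9) = 56; D4 ⊕ 56 = 82.

P[0] = BA, P[1] = 88, P[2] = 42, P[3] = 82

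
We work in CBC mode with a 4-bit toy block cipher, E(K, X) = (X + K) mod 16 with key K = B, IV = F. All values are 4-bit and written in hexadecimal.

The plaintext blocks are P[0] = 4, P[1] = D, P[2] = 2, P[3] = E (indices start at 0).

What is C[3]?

C[3] = C

CBC encryption: C_i = E(K, P_i ⊕ C_{i−1}), with C_{−1} = IV.
C[0]: P[0] ⊕ F = B; E(K, B) = 6.
C[1]: P[1] ⊕ 6 = B; E(K, B) = 6.
C[2]: P[2] ⊕ 6 = 4; E(K, 4) = F.
C[3]: P[3] ⊕ F = 1; E(K, 1) = C.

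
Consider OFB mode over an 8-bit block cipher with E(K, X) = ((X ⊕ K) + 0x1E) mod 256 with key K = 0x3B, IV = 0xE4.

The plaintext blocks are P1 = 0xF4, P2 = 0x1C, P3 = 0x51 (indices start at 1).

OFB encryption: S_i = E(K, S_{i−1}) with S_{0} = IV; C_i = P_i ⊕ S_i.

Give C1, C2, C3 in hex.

C1: S = E(K, 0xE4) = 0xFD; 0xF4 ⊕ 0xFD = 0x09.
C2: S = E(K, 0xFD) = 0xE4; 0x1C ⊕ 0xE4 = 0xF8.
C3: S = E(K, 0xE4) = 0xFD; 0x51 ⊕ 0xFD = 0xAC.

C1 = 0x09, C2 = 0xF8, C3 = 0xAC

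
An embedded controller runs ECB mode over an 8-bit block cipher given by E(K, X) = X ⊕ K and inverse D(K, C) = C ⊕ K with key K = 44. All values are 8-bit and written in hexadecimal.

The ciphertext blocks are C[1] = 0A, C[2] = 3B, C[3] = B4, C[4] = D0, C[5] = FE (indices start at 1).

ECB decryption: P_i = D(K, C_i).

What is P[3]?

P[3]: D(K, B4) = F0.

P[3] = F0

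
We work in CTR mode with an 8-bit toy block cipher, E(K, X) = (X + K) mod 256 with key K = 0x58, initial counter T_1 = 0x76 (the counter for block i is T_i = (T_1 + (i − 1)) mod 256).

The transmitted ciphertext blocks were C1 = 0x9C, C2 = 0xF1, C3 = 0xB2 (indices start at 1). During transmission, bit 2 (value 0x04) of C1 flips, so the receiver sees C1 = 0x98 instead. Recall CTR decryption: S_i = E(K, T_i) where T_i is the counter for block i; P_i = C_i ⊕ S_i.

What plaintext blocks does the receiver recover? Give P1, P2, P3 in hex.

Only C1 changed, to 0x98. In CTR, a change in C_i flips the same bit in P_i only; the keystream is unaffected. Decrypting the received ciphertext:
P1: T = 0x76, S = E(K, T) = 0xCE; 0x98 ⊕ 0xCE = 0x56.
P2: T = 0x77, S = E(K, T) = 0xCF; 0xF1 ⊕ 0xCF = 0x3E.
P3: T = 0x78, S = E(K, T) = 0xD0; 0xB2 ⊕ 0xD0 = 0x62.
Blocks that differ from the original plaintext: P1.

P1 = 0x56, P2 = 0x3E, P3 = 0x62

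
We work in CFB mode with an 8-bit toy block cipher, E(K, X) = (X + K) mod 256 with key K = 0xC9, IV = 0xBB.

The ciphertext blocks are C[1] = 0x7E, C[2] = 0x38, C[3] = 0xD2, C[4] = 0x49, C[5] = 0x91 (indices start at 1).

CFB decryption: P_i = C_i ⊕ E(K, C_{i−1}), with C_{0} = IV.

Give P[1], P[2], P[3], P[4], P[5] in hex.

P[1] = 0xFA, P[2] = 0x7F, P[3] = 0xD3, P[4] = 0xD2, P[5] = 0x83

P[1]: E(K, 0xBB) = 0x84; 0x7E ⊕ 0x84 = 0xFA.
P[2]: E(K, 0x7E) = 0x47; 0x38 ⊕ 0x47 = 0x7F.
P[3]: E(K, 0x38) = 0x01; 0xD2 ⊕ 0x01 = 0xD3.
P[4]: E(K, 0xD2) = 0x9B; 0x49 ⊕ 0x9B = 0xD2.
P[5]: E(K, 0x49) = 0x12; 0x91 ⊕ 0x12 = 0x83.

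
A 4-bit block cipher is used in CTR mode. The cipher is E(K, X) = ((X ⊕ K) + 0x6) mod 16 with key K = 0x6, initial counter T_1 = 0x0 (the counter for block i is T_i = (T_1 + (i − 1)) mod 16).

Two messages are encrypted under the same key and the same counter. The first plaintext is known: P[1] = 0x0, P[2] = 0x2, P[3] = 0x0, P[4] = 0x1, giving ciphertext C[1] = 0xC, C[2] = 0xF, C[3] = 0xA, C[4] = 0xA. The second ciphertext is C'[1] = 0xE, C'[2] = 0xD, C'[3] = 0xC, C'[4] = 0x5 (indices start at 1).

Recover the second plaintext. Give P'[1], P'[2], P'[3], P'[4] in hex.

P'[1] = 0x2, P'[2] = 0x0, P'[3] = 0x6, P'[4] = 0xE

In CTR with a reused counter, both messages share the same keystream S_i, so C_i ⊕ C'_i = P_i ⊕ P'_i and thus P'_i = P_i ⊕ C_i ⊕ C'_i.
P'[1]: 0x0 ⊕ 0xC ⊕ 0xE = 0x2.
P'[2]: 0x2 ⊕ 0xF ⊕ 0xD = 0x0.
P'[3]: 0x0 ⊕ 0xA ⊕ 0xC = 0x6.
P'[4]: 0x1 ⊕ 0xA ⊕ 0x5 = 0xE.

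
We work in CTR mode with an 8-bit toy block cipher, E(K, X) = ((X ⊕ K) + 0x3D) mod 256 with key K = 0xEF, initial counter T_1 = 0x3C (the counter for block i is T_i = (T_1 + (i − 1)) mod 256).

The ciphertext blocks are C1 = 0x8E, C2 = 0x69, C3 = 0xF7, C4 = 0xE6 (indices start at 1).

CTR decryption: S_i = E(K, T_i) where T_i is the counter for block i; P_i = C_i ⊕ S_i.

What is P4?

P4 = 0xEB

P4: T = 0x3F, S = E(K, T) = 0x0D; 0xE6 ⊕ 0x0D = 0xEB.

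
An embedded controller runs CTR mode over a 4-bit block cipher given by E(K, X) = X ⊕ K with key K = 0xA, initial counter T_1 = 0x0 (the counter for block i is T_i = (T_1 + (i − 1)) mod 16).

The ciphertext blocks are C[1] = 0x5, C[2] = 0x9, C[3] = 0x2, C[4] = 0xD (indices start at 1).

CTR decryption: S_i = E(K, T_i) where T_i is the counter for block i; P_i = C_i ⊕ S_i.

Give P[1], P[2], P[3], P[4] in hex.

P[1]: T = 0x0, S = E(K, T) = 0xA; 0x5 ⊕ 0xA = 0xF.
P[2]: T = 0x1, S = E(K, T) = 0xB; 0x9 ⊕ 0xB = 0x2.
P[3]: T = 0x2, S = E(K, T) = 0x8; 0x2 ⊕ 0x8 = 0xA.
P[4]: T = 0x3, S = E(K, T) = 0x9; 0xD ⊕ 0x9 = 0x4.

P[1] = 0xF, P[2] = 0x2, P[3] = 0xA, P[4] = 0x4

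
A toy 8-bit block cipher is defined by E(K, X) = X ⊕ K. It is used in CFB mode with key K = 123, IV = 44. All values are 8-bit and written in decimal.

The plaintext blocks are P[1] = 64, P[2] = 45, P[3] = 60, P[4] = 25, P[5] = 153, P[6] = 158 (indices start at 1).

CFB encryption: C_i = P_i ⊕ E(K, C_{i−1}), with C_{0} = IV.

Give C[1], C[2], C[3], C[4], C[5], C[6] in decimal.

C[1] = 23, C[2] = 65, C[3] = 6, C[4] = 100, C[5] = 134, C[6] = 99

C[1]: E(K, 44) = 87; 64 ⊕ 87 = 23.
C[2]: E(K, 23) = 108; 45 ⊕ 108 = 65.
C[3]: E(K, 65) = 58; 60 ⊕ 58 = 6.
C[4]: E(K, 6) = 125; 25 ⊕ 125 = 100.
C[5]: E(K, 100) = 31; 153 ⊕ 31 = 134.
C[6]: E(K, 134) = 253; 158 ⊕ 253 = 99.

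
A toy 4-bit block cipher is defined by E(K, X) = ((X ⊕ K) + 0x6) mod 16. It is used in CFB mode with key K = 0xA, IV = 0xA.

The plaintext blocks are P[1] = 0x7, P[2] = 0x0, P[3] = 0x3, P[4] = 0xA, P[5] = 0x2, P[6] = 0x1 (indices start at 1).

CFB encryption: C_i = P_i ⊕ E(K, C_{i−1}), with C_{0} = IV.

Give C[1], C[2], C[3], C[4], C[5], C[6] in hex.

C[1] = 0x1, C[2] = 0x1, C[3] = 0x2, C[4] = 0x4, C[5] = 0x6, C[6] = 0x3

C[1]: E(K, 0xA) = 0x6; 0x7 ⊕ 0x6 = 0x1.
C[2]: E(K, 0x1) = 0x1; 0x0 ⊕ 0x1 = 0x1.
C[3]: E(K, 0x1) = 0x1; 0x3 ⊕ 0x1 = 0x2.
C[4]: E(K, 0x2) = 0xE; 0xA ⊕ 0xE = 0x4.
C[5]: E(K, 0x4) = 0x4; 0x2 ⊕ 0x4 = 0x6.
C[6]: E(K, 0x6) = 0x2; 0x1 ⊕ 0x2 = 0x3.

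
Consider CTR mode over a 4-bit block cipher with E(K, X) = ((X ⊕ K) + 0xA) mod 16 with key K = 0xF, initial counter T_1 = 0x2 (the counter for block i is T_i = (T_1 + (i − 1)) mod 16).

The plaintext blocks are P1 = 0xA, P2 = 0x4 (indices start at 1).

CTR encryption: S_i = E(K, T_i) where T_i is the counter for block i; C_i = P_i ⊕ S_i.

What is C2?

C1: T = 0x2, S = E(K, T) = 0x7; 0xA ⊕ 0x7 = 0xD.
C2: T = 0x3, S = E(K, T) = 0x6; 0x4 ⊕ 0x6 = 0x2.

C2 = 0x2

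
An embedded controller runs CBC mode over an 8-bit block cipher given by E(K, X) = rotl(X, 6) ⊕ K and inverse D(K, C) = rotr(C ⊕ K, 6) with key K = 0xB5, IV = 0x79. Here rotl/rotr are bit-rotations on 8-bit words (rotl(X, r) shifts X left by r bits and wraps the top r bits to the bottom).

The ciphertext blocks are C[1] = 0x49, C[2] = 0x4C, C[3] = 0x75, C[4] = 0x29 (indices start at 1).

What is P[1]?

CBC decryption: P_i = D(K, C_i) ⊕ C_{i−1}, with C_{0} = IV.
P[1]: D(K, 0x49) = 0xF3; 0xF3 ⊕ 0x79 = 0x8A.

P[1] = 0x8A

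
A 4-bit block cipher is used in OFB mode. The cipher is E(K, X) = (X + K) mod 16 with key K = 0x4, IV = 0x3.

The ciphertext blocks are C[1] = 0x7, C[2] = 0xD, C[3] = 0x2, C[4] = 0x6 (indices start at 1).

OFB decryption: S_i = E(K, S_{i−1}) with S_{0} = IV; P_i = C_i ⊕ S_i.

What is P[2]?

P[2] = 0x6

P[1]: S = E(K, 0x3) = 0x7; 0x7 ⊕ 0x7 = 0x0.
P[2]: S = E(K, 0x7) = 0xB; 0xD ⊕ 0xB = 0x6.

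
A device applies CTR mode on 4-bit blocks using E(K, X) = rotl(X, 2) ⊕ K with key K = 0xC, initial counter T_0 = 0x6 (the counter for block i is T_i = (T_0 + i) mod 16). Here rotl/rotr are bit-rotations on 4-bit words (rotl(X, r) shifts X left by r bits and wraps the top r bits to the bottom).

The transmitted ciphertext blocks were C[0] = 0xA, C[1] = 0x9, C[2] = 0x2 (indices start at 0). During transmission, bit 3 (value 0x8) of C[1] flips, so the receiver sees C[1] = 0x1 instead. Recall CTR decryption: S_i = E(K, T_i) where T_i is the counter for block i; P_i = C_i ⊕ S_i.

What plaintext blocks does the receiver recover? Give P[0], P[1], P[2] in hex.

Only C[1] changed, to 0x1. In CTR, a change in C_i flips the same bit in P_i only; the keystream is unaffected. Decrypting the received ciphertext:
P[0]: T = 0x6, S = E(K, T) = 0x5; 0xA ⊕ 0x5 = 0xF.
P[1]: T = 0x7, S = E(K, T) = 0x1; 0x1 ⊕ 0x1 = 0x0.
P[2]: T = 0x8, S = E(K, T) = 0xE; 0x2 ⊕ 0xE = 0xC.
Blocks that differ from the original plaintext: P[1].

P[0] = 0xF, P[1] = 0x0, P[2] = 0xC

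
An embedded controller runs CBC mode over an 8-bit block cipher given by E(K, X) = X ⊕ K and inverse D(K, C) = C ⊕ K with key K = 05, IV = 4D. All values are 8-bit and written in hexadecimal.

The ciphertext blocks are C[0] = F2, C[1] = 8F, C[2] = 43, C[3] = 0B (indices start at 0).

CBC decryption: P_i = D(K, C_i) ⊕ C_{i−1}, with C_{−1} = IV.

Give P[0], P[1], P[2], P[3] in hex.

P[0]: D(K, F2) = F7; F7 ⊕ 4D = BA.
P[1]: D(K, 8F) = 8A; 8A ⊕ F2 = 78.
P[2]: D(K, 43) = 46; 46 ⊕ 8F = C9.
P[3]: D(K, 0B) = 0E; 0E ⊕ 43 = 4D.

P[0] = BA, P[1] = 78, P[2] = C9, P[3] = 4D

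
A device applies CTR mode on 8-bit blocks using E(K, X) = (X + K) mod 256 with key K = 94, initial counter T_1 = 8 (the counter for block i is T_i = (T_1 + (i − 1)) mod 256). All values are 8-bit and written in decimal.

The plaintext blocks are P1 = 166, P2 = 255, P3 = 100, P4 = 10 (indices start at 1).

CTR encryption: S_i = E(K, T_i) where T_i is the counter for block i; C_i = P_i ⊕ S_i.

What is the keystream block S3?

104

C1: T = 8, S = E(K, T) = 102; 166 ⊕ 102 = 192.
C2: T = 9, S = E(K, T) = 103; 255 ⊕ 103 = 152.
C3: T = 10, S = E(K, T) = 104; 100 ⊕ 104 = 12.
So S3 = 104.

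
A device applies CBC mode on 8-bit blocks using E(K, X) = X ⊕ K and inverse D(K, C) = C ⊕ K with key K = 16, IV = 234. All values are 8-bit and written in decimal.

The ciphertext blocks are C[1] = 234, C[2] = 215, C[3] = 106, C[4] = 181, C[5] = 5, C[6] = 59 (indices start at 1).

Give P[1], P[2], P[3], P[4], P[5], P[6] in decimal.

P[1] = 16, P[2] = 45, P[3] = 173, P[4] = 207, P[5] = 160, P[6] = 46

CBC decryption: P_i = D(K, C_i) ⊕ C_{i−1}, with C_{0} = IV.
P[1]: D(K, 234) = 250; 250 ⊕ 234 = 16.
P[2]: D(K, 215) = 199; 199 ⊕ 234 = 45.
P[3]: D(K, 106) = 122; 122 ⊕ 215 = 173.
P[4]: D(K, 181) = 165; 165 ⊕ 106 = 207.
P[5]: D(K, 5) = 21; 21 ⊕ 181 = 160.
P[6]: D(K, 59) = 43; 43 ⊕ 5 = 46.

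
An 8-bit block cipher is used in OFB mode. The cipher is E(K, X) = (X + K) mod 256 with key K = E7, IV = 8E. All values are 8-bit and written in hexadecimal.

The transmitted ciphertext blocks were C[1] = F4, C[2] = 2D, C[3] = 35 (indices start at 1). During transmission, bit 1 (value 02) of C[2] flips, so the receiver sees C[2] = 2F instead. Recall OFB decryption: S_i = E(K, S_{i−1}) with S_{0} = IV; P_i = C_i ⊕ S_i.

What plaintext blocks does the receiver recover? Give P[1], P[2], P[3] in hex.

P[1] = 81, P[2] = 73, P[3] = 76

Only C[2] changed, to 2F. In OFB, a change in C_i flips the same bit in P_i only; the keystream is unaffected. Decrypting the received ciphertext:
P[1]: S = E(K, 8E) = 75; F4 ⊕ 75 = 81.
P[2]: S = E(K, 75) = 5C; 2F ⊕ 5C = 73.
P[3]: S = E(K, 5C) = 43; 35 ⊕ 43 = 76.
Blocks that differ from the original plaintext: P[2].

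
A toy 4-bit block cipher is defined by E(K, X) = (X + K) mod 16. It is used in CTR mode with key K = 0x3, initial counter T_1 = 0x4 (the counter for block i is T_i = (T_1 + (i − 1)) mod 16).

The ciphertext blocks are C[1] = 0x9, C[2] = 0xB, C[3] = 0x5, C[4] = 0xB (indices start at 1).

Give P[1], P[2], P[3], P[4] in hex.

P[1] = 0xE, P[2] = 0x3, P[3] = 0xC, P[4] = 0x1

CTR decryption: S_i = E(K, T_i) where T_i is the counter for block i; P_i = C_i ⊕ S_i.
P[1]: T = 0x4, S = E(K, T) = 0x7; 0x9 ⊕ 0x7 = 0xE.
P[2]: T = 0x5, S = E(K, T) = 0x8; 0xB ⊕ 0x8 = 0x3.
P[3]: T = 0x6, S = E(K, T) = 0x9; 0x5 ⊕ 0x9 = 0xC.
P[4]: T = 0x7, S = E(K, T) = 0xA; 0xB ⊕ 0xA = 0x1.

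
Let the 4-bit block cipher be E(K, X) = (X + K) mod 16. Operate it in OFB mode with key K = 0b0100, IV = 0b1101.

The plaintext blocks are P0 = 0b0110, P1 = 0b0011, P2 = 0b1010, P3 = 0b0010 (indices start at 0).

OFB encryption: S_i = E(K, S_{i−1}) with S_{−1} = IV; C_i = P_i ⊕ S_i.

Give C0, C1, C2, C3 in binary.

C0: S = E(K, 0b1101) = 0b0001; 0b0110 ⊕ 0b0001 = 0b0111.
C1: S = E(K, 0b0001) = 0b0101; 0b0011 ⊕ 0b0101 = 0b0110.
C2: S = E(K, 0b0101) = 0b1001; 0b1010 ⊕ 0b1001 = 0b0011.
C3: S = E(K, 0b1001) = 0b1101; 0b0010 ⊕ 0b1101 = 0b1111.

C0 = 0b0111, C1 = 0b0110, C2 = 0b0011, C3 = 0b1111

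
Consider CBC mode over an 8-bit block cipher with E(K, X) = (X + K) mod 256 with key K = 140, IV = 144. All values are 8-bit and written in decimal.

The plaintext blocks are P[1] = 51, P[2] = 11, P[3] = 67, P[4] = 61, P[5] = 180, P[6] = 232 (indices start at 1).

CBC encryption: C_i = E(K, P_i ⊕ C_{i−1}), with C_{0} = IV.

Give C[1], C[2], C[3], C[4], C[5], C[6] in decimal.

C[1]: P[1] ⊕ 144 = 163; E(K, 163) = 47.
C[2]: P[2] ⊕ 47 = 36; E(K, 36) = 176.
C[3]: P[3] ⊕ 176 = 243; E(K, 243) = 127.
C[4]: P[4] ⊕ 127 = 66; E(K, 66) = 206.
C[5]: P[5] ⊕ 206 = 122; E(K, 122) = 6.
C[6]: P[6] ⊕ 6 = 238; E(K, 238) = 122.

C[1] = 47, C[2] = 176, C[3] = 127, C[4] = 206, C[5] = 6, C[6] = 122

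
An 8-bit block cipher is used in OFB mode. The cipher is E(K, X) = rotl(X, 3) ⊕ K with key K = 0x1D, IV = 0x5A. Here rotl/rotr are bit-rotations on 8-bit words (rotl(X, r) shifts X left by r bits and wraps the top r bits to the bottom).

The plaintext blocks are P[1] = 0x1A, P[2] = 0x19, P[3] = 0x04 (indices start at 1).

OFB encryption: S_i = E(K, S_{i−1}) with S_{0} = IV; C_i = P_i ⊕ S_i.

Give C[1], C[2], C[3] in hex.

C[1] = 0xD5, C[2] = 0x7A, C[3] = 0x02

C[1]: S = E(K, 0x5A) = 0xCF; 0x1A ⊕ 0xCF = 0xD5.
C[2]: S = E(K, 0xCF) = 0x63; 0x19 ⊕ 0x63 = 0x7A.
C[3]: S = E(K, 0x63) = 0x06; 0x04 ⊕ 0x06 = 0x02.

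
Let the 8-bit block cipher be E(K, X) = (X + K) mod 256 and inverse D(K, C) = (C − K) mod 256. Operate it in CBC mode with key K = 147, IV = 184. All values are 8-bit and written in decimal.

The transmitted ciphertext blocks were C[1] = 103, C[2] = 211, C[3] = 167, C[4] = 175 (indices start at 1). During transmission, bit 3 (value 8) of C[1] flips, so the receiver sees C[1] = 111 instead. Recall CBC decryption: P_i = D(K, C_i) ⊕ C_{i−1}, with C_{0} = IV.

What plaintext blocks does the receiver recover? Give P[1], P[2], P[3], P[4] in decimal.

P[1] = 100, P[2] = 47, P[3] = 199, P[4] = 187

Only C[1] changed, to 111. In CBC, a change in C_i garbles P_i and flips the same bit in P_{i+1}. Decrypting the received ciphertext:
P[1]: D(K, 111) = 220; 220 ⊕ 184 = 100.
P[2]: D(K, 211) = 64; 64 ⊕ 111 = 47.
P[3]: D(K, 167) = 20; 20 ⊕ 211 = 199.
P[4]: D(K, 175) = 28; 28 ⊕ 167 = 187.
Blocks that differ from the original plaintext: P[1], P[2].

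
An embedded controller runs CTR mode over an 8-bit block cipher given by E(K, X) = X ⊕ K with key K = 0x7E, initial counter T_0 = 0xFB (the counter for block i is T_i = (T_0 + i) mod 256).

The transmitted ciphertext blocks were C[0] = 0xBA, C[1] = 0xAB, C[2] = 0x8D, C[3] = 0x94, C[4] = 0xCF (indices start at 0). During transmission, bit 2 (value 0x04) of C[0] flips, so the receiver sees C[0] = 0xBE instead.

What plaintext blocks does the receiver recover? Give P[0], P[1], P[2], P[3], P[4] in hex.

P[0] = 0x3B, P[1] = 0x29, P[2] = 0x0E, P[3] = 0x14, P[4] = 0x4E

CTR decryption: S_i = E(K, T_i) where T_i is the counter for block i; P_i = C_i ⊕ S_i.
Only C[0] changed, to 0xBE. In CTR, a change in C_i flips the same bit in P_i only; the keystream is unaffected. Decrypting the received ciphertext:
P[0]: T = 0xFB, S = E(K, T) = 0x85; 0xBE ⊕ 0x85 = 0x3B.
P[1]: T = 0xFC, S = E(K, T) = 0x82; 0xAB ⊕ 0x82 = 0x29.
P[2]: T = 0xFD, S = E(K, T) = 0x83; 0x8D ⊕ 0x83 = 0x0E.
P[3]: T = 0xFE, S = E(K, T) = 0x80; 0x94 ⊕ 0x80 = 0x14.
P[4]: T = 0xFF, S = E(K, T) = 0x81; 0xCF ⊕ 0x81 = 0x4E.
Blocks that differ from the original plaintext: P[0].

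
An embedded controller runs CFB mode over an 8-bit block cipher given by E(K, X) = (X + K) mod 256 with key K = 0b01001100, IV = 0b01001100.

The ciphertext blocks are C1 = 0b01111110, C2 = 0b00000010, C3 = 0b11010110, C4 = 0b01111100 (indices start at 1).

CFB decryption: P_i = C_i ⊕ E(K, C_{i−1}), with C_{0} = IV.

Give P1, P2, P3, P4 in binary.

P1 = 0b11100110, P2 = 0b11001000, P3 = 0b10011000, P4 = 0b01011110

P1: E(K, 0b01001100) = 0b10011000; 0b01111110 ⊕ 0b10011000 = 0b11100110.
P2: E(K, 0b01111110) = 0b11001010; 0b00000010 ⊕ 0b11001010 = 0b11001000.
P3: E(K, 0b00000010) = 0b01001110; 0b11010110 ⊕ 0b01001110 = 0b10011000.
P4: E(K, 0b11010110) = 0b00100010; 0b01111100 ⊕ 0b00100010 = 0b01011110.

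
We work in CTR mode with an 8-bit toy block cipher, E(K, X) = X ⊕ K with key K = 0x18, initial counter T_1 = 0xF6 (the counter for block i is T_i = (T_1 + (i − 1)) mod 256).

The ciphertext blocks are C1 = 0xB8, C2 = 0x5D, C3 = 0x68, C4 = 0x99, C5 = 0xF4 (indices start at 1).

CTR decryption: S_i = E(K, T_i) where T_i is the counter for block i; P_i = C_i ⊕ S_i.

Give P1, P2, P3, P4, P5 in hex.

P1: T = 0xF6, S = E(K, T) = 0xEE; 0xB8 ⊕ 0xEE = 0x56.
P2: T = 0xF7, S = E(K, T) = 0xEF; 0x5D ⊕ 0xEF = 0xB2.
P3: T = 0xF8, S = E(K, T) = 0xE0; 0x68 ⊕ 0xE0 = 0x88.
P4: T = 0xF9, S = E(K, T) = 0xE1; 0x99 ⊕ 0xE1 = 0x78.
P5: T = 0xFA, S = E(K, T) = 0xE2; 0xF4 ⊕ 0xE2 = 0x16.

P1 = 0x56, P2 = 0xB2, P3 = 0x88, P4 = 0x78, P5 = 0x16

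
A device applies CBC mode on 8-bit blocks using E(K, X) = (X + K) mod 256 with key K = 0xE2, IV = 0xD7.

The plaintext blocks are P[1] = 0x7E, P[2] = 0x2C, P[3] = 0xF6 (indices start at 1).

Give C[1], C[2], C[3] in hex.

C[1] = 0x8B, C[2] = 0x89, C[3] = 0x61

CBC encryption: C_i = E(K, P_i ⊕ C_{i−1}), with C_{0} = IV.
C[1]: P[1] ⊕ 0xD7 = 0xA9; E(K, 0xA9) = 0x8B.
C[2]: P[2] ⊕ 0x8B = 0xA7; E(K, 0xA7) = 0x89.
C[3]: P[3] ⊕ 0x89 = 0x7F; E(K, 0x7F) = 0x61.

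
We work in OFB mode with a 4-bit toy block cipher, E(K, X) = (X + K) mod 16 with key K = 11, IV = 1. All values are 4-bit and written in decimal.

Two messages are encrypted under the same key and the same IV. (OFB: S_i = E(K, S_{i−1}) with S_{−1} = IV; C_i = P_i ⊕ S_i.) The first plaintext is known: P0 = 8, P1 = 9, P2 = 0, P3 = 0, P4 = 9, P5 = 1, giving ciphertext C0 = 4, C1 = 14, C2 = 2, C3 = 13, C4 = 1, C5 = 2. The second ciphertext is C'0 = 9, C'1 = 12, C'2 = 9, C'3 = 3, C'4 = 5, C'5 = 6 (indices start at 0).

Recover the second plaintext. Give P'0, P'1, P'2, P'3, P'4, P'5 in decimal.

P'0 = 5, P'1 = 11, P'2 = 11, P'3 = 14, P'4 = 13, P'5 = 5

In OFB with a reused IV, both messages share the same keystream S_i, so C_i ⊕ C'_i = P_i ⊕ P'_i and thus P'_i = P_i ⊕ C_i ⊕ C'_i.
P'0: 8 ⊕ 4 ⊕ 9 = 5.
P'1: 9 ⊕ 14 ⊕ 12 = 11.
P'2: 0 ⊕ 2 ⊕ 9 = 11.
P'3: 0 ⊕ 13 ⊕ 3 = 14.
P'4: 9 ⊕ 1 ⊕ 5 = 13.
P'5: 1 ⊕ 2 ⊕ 6 = 5.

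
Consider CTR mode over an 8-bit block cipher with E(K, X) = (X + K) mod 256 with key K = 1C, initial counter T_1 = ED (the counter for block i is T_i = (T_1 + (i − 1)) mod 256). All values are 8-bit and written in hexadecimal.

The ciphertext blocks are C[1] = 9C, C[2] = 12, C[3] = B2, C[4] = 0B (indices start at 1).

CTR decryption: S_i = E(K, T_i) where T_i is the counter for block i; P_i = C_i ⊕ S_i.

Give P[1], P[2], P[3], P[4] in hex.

P[1]: T = ED, S = E(K, T) = 09; 9C ⊕ 09 = 95.
P[2]: T = EE, S = E(K, T) = 0A; 12 ⊕ 0A = 18.
P[3]: T = EF, S = E(K, T) = 0B; B2 ⊕ 0B = B9.
P[4]: T = F0, S = E(K, T) = 0C; 0B ⊕ 0C = 07.

P[1] = 95, P[2] = 18, P[3] = B9, P[4] = 07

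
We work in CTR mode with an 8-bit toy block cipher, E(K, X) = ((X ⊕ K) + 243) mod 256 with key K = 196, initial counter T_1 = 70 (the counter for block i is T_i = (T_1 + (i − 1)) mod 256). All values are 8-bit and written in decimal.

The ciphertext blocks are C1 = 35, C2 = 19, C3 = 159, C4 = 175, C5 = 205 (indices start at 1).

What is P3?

P3 = 224

CTR decryption: S_i = E(K, T_i) where T_i is the counter for block i; P_i = C_i ⊕ S_i.
P3: T = 72, S = E(K, T) = 127; 159 ⊕ 127 = 224.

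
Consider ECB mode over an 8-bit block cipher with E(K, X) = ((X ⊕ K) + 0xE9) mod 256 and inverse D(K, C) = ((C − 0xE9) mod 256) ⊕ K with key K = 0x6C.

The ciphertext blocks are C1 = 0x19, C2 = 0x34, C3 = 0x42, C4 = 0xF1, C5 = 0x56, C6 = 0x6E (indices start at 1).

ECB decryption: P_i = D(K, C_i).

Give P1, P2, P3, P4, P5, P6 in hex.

P1 = 0x5C, P2 = 0x27, P3 = 0x35, P4 = 0x64, P5 = 0x01, P6 = 0xE9

P1: D(K, 0x19) = 0x5C.
P2: D(K, 0x34) = 0x27.
P3: D(K, 0x42) = 0x35.
P4: D(K, 0xF1) = 0x64.
P5: D(K, 0x56) = 0x01.
P6: D(K, 0x6E) = 0xE9.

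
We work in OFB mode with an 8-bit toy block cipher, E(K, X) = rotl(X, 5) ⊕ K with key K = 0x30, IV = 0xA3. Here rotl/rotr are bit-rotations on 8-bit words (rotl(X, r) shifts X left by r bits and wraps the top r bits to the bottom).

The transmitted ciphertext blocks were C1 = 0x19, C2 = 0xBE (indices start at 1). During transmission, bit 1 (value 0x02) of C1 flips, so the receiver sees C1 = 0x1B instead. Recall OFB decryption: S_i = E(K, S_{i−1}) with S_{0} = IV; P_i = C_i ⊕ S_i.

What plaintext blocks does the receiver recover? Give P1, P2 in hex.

Only C1 changed, to 0x1B. In OFB, a change in C_i flips the same bit in P_i only; the keystream is unaffected. Decrypting the received ciphertext:
P1: S = E(K, 0xA3) = 0x44; 0x1B ⊕ 0x44 = 0x5F.
P2: S = E(K, 0x44) = 0xB8; 0xBE ⊕ 0xB8 = 0x06.
Blocks that differ from the original plaintext: P1.

P1 = 0x5F, P2 = 0x06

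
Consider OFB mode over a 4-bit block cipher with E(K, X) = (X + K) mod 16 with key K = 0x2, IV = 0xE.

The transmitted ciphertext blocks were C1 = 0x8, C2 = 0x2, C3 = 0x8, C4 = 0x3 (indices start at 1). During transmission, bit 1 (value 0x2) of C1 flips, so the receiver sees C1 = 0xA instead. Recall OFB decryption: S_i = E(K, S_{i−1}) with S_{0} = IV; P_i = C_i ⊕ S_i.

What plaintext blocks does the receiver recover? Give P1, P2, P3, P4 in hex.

Only C1 changed, to 0xA. In OFB, a change in C_i flips the same bit in P_i only; the keystream is unaffected. Decrypting the received ciphertext:
P1: S = E(K, 0xE) = 0x0; 0xA ⊕ 0x0 = 0xA.
P2: S = E(K, 0x0) = 0x2; 0x2 ⊕ 0x2 = 0x0.
P3: S = E(K, 0x2) = 0x4; 0x8 ⊕ 0x4 = 0xC.
P4: S = E(K, 0x4) = 0x6; 0x3 ⊕ 0x6 = 0x5.
Blocks that differ from the original plaintext: P1.

P1 = 0xA, P2 = 0x0, P3 = 0xC, P4 = 0x5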